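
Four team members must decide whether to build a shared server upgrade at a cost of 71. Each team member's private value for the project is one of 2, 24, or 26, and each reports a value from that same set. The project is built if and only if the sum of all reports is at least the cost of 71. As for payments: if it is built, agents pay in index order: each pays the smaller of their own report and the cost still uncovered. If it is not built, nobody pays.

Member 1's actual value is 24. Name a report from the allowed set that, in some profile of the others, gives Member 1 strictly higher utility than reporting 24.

2

Suppose Member 2 reports 24, Member 3 reports 24 and Member 4 reports 24.
Report 24: project built, pays 24, utility 24 - 24 = 0.
Report 2: project built, pays 2, utility 24 - 2 = 22.
So reporting 2 beats truth here (22 > 0).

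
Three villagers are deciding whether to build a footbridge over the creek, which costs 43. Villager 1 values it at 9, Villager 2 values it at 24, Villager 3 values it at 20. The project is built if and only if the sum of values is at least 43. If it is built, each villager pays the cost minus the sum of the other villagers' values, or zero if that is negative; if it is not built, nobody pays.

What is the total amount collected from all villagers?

Total value 53 ≥ cost 43, so it is built.
Villager 1: others sum to 44; max(0, 43 - 44) = 0.
Villager 2: others sum to 29; max(0, 43 - 29) = 14.
Villager 3: others sum to 33; max(0, 43 - 33) = 10.
Total collected = 0 + 14 + 10 = 24.

24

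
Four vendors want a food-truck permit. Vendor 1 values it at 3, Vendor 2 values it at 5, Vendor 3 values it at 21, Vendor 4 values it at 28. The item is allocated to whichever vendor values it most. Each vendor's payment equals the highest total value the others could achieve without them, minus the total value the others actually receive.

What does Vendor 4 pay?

Vendor 4 has the highest value and receives the item.
Without Vendor 4, the item would go to the next-highest value, 21, so the others could achieve 21.
With Vendor 4 present and winning, the others receive nothing, so their total is 0.
Payment = 21 - 0 = 21.

21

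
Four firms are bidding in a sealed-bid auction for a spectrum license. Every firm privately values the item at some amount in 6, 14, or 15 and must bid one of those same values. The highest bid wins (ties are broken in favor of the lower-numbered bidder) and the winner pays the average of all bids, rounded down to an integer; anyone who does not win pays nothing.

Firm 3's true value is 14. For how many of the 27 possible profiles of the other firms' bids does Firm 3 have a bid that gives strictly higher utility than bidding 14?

8

Others bid (6, 6, 15): truth gives 0; bid 15 gives 4 > 0. Violating.
Others bid (6, 14, 6): truth gives 0; bid 15 gives 4 > 0. Violating.
Others bid (6, 14, 14): truth gives 0; bid 15 gives 2 > 0. Violating.
Others bid (6, 14, 15): truth gives 0; bid 15 gives 2 > 0. Violating.
Others bid (6, 6, 6): truth gives 6; no alternative beats it.
Others bid (6, 6, 14): truth gives 4; no alternative beats it.
(Checking all 27 profiles: 8 have a profitable deviation, 19 do not.)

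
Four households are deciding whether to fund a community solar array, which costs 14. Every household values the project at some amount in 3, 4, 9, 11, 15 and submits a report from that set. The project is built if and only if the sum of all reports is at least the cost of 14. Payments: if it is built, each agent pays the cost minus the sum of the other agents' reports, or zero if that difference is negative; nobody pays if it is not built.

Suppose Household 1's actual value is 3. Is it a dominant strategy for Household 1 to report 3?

Check each profile of the others' reports and compare truth against every alternative report.
Others report (3, 3, 4): truth gives 0, best alternative gives -1.
Others report (3, 4, 3): truth gives 0, best alternative gives -1.
Others report (4, 3, 3): truth gives 0, best alternative gives -1.
Others report (3, 3, 9): truth gives 3, best alternative gives 3.
Others report (3, 3, 11): truth gives 3, best alternative gives 3.
Others report (3, 3, 15): truth gives 3, best alternative gives 3.
(Remaining 119 profiles checked similarly; truth is weakly best in each.)
In every case the truthful report is at least as good as any alternative, so it is a dominant strategy.

Yes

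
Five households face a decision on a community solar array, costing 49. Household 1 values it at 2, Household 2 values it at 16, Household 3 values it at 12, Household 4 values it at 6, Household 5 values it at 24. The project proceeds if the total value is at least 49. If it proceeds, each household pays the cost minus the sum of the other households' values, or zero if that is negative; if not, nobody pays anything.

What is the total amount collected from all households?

Total value 60 ≥ cost 49, so it is built.
Household 1: others sum to 58; max(0, 49 - 58) = 0.
Household 2: others sum to 44; max(0, 49 - 44) = 5.
Household 3: others sum to 48; max(0, 49 - 48) = 1.
Household 4: others sum to 54; max(0, 49 - 54) = 0.
Household 5: others sum to 36; max(0, 49 - 36) = 13.
Total collected = 0 + 5 + 1 + 0 + 13 = 19.

19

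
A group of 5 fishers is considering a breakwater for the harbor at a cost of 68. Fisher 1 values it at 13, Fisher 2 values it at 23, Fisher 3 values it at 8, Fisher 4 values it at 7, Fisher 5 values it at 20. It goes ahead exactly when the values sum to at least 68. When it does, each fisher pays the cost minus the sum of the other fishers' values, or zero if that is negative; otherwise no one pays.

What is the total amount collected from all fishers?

Total value 71 ≥ cost 68, so it is built.
Fisher 1: others sum to 58; max(0, 68 - 58) = 10.
Fisher 2: others sum to 48; max(0, 68 - 48) = 20.
Fisher 3: others sum to 63; max(0, 68 - 63) = 5.
Fisher 4: others sum to 64; max(0, 68 - 64) = 4.
Fisher 5: others sum to 51; max(0, 68 - 51) = 17.
Total collected = 10 + 20 + 5 + 4 + 17 = 56.

56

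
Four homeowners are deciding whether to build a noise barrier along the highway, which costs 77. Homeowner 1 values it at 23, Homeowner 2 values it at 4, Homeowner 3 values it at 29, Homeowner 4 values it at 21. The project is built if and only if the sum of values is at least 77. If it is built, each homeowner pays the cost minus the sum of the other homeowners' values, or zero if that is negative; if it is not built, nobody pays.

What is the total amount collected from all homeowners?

77

Total value 77 ≥ cost 77, so it is built.
Homeowner 1: others sum to 54; max(0, 77 - 54) = 23.
Homeowner 2: others sum to 73; max(0, 77 - 73) = 4.
Homeowner 3: others sum to 48; max(0, 77 - 48) = 29.
Homeowner 4: others sum to 56; max(0, 77 - 56) = 21.
Total collected = 23 + 4 + 29 + 21 = 77.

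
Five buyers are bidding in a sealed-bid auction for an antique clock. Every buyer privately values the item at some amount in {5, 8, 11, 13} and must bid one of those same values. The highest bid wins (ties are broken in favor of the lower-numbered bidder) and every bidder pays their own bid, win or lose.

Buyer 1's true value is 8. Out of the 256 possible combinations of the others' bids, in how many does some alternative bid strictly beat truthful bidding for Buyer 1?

241

Others bid (5, 5, 5, 5): truth gives 0; bid 5 gives 3 > 0. Violating.
Others bid (5, 5, 5, 11): truth gives -8; bid 11 gives -3 > -8. Violating.
Others bid (5, 5, 5, 13): truth gives -8; bid 5 gives -5 > -8. Violating.
Others bid (5, 5, 8, 11): truth gives -8; bid 11 gives -3 > -8. Violating.
Others bid (5, 5, 5, 8): truth gives 0; no alternative beats it.
Others bid (5, 5, 8, 5): truth gives 0; no alternative beats it.
(Checking all 256 profiles: 241 have a profitable deviation, 15 do not.)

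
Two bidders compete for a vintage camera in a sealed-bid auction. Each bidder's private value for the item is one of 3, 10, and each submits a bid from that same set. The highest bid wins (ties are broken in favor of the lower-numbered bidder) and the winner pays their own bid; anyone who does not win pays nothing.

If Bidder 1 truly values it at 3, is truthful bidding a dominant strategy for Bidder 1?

Check each profile of the others' bids and compare truth against every alternative bid.
Others bid (3): truth gives 0, best alternative gives -7.
Others bid (10): truth gives 0, best alternative gives -7.
In every case the truthful bid is at least as good as any alternative, so it is a dominant strategy.

Yes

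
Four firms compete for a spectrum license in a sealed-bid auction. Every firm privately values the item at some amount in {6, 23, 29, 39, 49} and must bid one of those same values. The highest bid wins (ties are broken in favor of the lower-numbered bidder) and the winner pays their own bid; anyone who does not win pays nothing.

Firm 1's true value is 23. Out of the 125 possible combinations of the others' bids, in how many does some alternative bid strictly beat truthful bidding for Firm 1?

Others bid (6, 6, 6): truth gives 0; bid 6 gives 17 > 0. Violating.
Others bid (6, 6, 23): truth gives 0; no alternative beats it.
Others bid (6, 6, 29): truth gives 0; no alternative beats it.
(Checking all 125 profiles: 1 has a profitable deviation, 124 do not.)

1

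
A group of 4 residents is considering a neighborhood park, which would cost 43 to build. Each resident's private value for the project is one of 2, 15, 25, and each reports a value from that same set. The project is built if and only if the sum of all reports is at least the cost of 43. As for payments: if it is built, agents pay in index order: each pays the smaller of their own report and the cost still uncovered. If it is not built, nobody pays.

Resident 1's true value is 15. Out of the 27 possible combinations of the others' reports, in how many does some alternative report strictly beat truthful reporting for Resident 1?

17

Others report (2, 15, 25): truth gives 0; report 2 gives 13 > 0. Violating.
Others report (2, 25, 15): truth gives 0; report 2 gives 13 > 0. Violating.
Others report (2, 25, 25): truth gives 0; report 2 gives 13 > 0. Violating.
Others report (15, 2, 25): truth gives 0; report 2 gives 13 > 0. Violating.
Others report (2, 2, 2): truth gives 0; no alternative beats it.
Others report (2, 2, 15): truth gives 0; no alternative beats it.
(Checking all 27 profiles: 17 have a profitable deviation, 10 do not.)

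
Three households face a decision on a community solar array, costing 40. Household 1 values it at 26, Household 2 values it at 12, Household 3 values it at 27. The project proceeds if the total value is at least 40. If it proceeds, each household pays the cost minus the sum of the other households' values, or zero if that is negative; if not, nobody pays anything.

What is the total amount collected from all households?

3

Total value 65 ≥ cost 40, so it is built.
Household 1: others sum to 39; max(0, 40 - 39) = 1.
Household 2: others sum to 53; max(0, 40 - 53) = 0.
Household 3: others sum to 38; max(0, 40 - 38) = 2.
Total collected = 1 + 0 + 2 = 3.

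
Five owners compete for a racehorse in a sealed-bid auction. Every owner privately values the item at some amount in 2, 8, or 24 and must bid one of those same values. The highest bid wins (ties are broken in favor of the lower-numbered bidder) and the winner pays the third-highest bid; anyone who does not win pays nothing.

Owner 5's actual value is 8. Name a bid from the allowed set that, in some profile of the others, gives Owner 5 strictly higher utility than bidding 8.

Suppose Owner 1 bids 2, Owner 2 bids 2, Owner 3 bids 2 and Owner 4 bids 8.
Bid 8: loses, pays 0, utility 0.
Bid 24: wins, pays 2, utility 8 - 2 = 6.
So bidding 24 beats truth here (6 > 0).

24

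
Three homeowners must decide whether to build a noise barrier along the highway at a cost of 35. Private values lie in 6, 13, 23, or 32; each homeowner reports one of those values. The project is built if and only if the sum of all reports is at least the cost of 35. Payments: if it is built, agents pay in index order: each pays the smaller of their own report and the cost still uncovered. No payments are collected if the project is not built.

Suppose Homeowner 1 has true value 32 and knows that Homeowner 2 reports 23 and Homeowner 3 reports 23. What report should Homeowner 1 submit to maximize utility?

Report 6: project built, pays 6, utility 32 - 6 = 26.
Report 13: project built, pays 13, utility 32 - 13 = 19.
Report 23: project built, pays 23, utility 32 - 23 = 9.
Report 32: project built, pays 32, utility 32 - 32 = 0.
The best choice is 6 with utility 26.

6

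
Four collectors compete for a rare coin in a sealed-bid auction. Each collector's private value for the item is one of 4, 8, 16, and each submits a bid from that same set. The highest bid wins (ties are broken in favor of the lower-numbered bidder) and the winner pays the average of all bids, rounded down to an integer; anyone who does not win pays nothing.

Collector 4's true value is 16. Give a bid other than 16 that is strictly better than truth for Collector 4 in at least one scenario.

Suppose Collector 1 bids 4, Collector 2 bids 4 and Collector 3 bids 4.
Bid 16: wins, pays 7, utility 16 - 7 = 9.
Bid 8: wins, pays 5, utility 16 - 5 = 11.
So bidding 8 beats truth here (11 > 9).

8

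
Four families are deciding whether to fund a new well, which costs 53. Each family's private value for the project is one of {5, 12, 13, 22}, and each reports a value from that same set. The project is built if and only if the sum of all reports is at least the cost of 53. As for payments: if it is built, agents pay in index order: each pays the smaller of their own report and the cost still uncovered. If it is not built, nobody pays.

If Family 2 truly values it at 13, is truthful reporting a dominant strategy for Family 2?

Consider the case where Family 1 reports 5, Family 3 reports 22 and Family 4 reports 22.
Truthful report 13: project built, pays 13, utility 13 - 13 = 0.
Report 5 instead: project built, pays 5, utility 13 - 5 = 8.
Since 8 > 0, reporting 5 is strictly better here, so truthful reporting is not dominant.

No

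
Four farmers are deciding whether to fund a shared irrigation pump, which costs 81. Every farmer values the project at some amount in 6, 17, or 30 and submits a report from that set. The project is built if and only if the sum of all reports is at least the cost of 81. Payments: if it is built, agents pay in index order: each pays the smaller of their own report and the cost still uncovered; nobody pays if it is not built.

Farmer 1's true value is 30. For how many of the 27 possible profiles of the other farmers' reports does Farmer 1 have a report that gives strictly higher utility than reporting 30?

Others report (6, 30, 30): truth gives 0; report 17 gives 13 > 0. Violating.
Others report (17, 17, 30): truth gives 0; report 17 gives 13 > 0. Violating.
Others report (17, 30, 17): truth gives 0; report 17 gives 13 > 0. Violating.
Others report (17, 30, 30): truth gives 0; report 6 gives 24 > 0. Violating.
Others report (6, 6, 6): truth gives 0; no alternative beats it.
Others report (6, 6, 17): truth gives 0; no alternative beats it.
(Checking all 27 profiles: 10 have a profitable deviation, 17 do not.)

10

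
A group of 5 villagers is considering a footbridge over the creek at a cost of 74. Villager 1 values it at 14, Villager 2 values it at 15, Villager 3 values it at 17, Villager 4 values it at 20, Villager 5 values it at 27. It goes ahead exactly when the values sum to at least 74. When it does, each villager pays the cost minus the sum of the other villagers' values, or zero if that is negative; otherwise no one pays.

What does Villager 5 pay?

Total value 93 ≥ cost 74, so the project is built.
The other villagers' values sum to 66.
Cost minus that sum is 74 - 66 = 8.

8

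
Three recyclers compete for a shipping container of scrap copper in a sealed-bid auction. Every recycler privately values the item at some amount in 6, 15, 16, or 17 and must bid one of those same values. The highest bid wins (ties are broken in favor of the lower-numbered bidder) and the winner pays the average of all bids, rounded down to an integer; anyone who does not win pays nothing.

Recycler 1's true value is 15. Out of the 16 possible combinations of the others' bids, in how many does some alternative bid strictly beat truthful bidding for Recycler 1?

Others bid (6, 6): truth gives 6; bid 6 gives 9 > 6. Violating.
Others bid (6, 16): truth gives 0; bid 16 gives 3 > 0. Violating.
Others bid (6, 17): truth gives 0; bid 17 gives 2 > 0. Violating.
Others bid (16, 6): truth gives 0; bid 16 gives 3 > 0. Violating.
Others bid (6, 15): truth gives 3; no alternative beats it.
Others bid (15, 6): truth gives 3; no alternative beats it.
(Checking all 16 profiles: 5 have a profitable deviation, 11 do not.)

5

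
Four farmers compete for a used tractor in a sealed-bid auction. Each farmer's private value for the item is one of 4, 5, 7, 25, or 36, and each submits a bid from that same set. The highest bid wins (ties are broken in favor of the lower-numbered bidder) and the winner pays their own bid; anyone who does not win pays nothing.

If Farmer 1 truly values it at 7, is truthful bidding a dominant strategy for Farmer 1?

Consider the case where Farmer 2 bids 4, Farmer 3 bids 4 and Farmer 4 bids 4.
Truthful bid 7: wins, pays 7, utility 7 - 7 = 0.
Bid 4 instead: wins, pays 4, utility 7 - 4 = 3.
Since 3 > 0, bidding 4 is strictly better here, so truthful bidding is not dominant.

No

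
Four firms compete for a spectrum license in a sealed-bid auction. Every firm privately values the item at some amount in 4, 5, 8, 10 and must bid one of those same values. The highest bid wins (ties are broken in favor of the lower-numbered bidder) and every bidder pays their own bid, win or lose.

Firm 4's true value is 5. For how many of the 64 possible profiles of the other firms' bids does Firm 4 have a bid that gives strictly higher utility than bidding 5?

Others bid (4, 4, 5): truth gives -5; bid 8 gives -3 > -5. Violating.
Others bid (4, 4, 8): truth gives -5; bid 4 gives -4 > -5. Violating.
Others bid (4, 4, 10): truth gives -5; bid 4 gives -4 > -5. Violating.
Others bid (4, 5, 4): truth gives -5; bid 8 gives -3 > -5. Violating.
Others bid (4, 4, 4): truth gives 0; no alternative beats it.
(Checking all 64 profiles: 63 have a profitable deviation, 1 does not.)

63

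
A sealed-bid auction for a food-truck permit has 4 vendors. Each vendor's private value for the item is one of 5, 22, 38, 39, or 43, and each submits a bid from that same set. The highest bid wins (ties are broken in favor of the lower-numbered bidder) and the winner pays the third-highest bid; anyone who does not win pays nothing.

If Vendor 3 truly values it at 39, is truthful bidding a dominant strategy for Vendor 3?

No

Consider the case where Vendor 1 bids 5, Vendor 2 bids 5 and Vendor 4 bids 43.
Truthful bid 39: loses, pays 0, utility 0.
Bid 43 instead: wins, pays 5, utility 39 - 5 = 34.
Since 34 > 0, bidding 43 is strictly better here, so truthful bidding is not dominant.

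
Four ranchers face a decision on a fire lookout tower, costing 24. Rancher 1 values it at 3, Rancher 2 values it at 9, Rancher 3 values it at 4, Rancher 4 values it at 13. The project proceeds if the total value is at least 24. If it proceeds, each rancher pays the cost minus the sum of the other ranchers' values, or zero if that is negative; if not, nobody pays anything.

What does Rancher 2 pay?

4

Total value 29 ≥ cost 24, so the project is built.
The other ranchers' values sum to 20.
Cost minus that sum is 24 - 20 = 4.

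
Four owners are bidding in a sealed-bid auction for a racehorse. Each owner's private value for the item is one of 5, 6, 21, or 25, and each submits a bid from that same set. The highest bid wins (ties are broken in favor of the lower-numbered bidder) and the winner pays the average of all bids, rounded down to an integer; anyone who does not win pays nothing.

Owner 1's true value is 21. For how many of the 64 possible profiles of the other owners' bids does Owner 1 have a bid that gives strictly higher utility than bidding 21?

Others bid (5, 5, 5): truth gives 12; bid 5 gives 16 > 12. Violating.
Others bid (5, 5, 6): truth gives 12; bid 6 gives 16 > 12. Violating.
Others bid (5, 5, 25): truth gives 0; bid 25 gives 6 > 0. Violating.
Others bid (5, 6, 5): truth gives 12; bid 6 gives 16 > 12. Violating.
Others bid (5, 5, 21): truth gives 8; no alternative beats it.
Others bid (5, 6, 21): truth gives 8; no alternative beats it.
(Checking all 64 profiles: 38 have a profitable deviation, 26 do not.)

38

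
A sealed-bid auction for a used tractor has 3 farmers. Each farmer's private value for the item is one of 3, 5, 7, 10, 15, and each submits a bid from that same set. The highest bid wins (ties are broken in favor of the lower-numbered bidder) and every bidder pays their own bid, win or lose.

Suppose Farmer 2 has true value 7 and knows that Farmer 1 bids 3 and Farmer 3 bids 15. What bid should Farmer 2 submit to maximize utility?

Bid 3: loses but pays 3, utility -3.
Bid 5: loses but pays 5, utility -5.
Bid 7: loses but pays 7, utility -7.
Bid 10: loses but pays 10, utility -10.
Bid 15: wins, pays 15, utility 7 - 15 = -8.
The best choice is 3 with utility -3.

3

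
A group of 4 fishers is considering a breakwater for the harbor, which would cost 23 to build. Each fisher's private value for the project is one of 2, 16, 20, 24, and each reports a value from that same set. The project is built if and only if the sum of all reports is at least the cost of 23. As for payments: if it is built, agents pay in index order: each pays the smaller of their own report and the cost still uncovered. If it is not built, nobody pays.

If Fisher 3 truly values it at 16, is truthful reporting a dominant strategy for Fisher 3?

Consider the case where Fisher 1 reports 2, Fisher 2 reports 2 and Fisher 4 reports 20.
Truthful report 16: project built, pays 16, utility 16 - 16 = 0.
Report 2 instead: project built, pays 2, utility 16 - 2 = 14.
Since 14 > 0, reporting 2 is strictly better here, so truthful reporting is not dominant.

No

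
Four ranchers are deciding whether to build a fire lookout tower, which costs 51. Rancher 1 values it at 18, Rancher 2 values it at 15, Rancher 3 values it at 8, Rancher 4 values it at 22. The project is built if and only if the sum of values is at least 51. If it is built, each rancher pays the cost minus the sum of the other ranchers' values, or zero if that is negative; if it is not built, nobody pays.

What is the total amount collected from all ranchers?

Total value 63 ≥ cost 51, so it is built.
Rancher 1: others sum to 45; max(0, 51 - 45) = 6.
Rancher 2: others sum to 48; max(0, 51 - 48) = 3.
Rancher 3: others sum to 55; max(0, 51 - 55) = 0.
Rancher 4: others sum to 41; max(0, 51 - 41) = 10.
Total collected = 6 + 3 + 0 + 10 = 19.

19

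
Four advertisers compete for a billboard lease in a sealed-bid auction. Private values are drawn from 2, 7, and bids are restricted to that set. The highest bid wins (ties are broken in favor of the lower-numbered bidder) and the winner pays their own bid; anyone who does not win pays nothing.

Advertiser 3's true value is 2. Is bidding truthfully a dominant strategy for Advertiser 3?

Check each profile of the others' bids and compare truth against every alternative bid.
Others bid (2, 2, 2): truth gives 0, best alternative gives -5.
Others bid (2, 2, 7): truth gives 0, best alternative gives -5.
Others bid (2, 7, 2): truth gives 0, best alternative gives 0.
Others bid (2, 7, 7): truth gives 0, best alternative gives 0.
Others bid (7, 2, 2): truth gives 0, best alternative gives 0.
Others bid (7, 2, 7): truth gives 0, best alternative gives 0.
(Remaining 2 profiles checked similarly; truth is weakly best in each.)
In every case the truthful bid is at least as good as any alternative, so it is a dominant strategy.

Yes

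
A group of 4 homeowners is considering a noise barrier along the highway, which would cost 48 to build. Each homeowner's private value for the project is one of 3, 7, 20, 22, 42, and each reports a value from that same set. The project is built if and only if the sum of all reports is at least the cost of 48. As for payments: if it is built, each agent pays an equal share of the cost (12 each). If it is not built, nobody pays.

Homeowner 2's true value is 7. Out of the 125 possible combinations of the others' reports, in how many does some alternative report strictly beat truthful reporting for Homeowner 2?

Others report (3, 20, 20): truth gives -5; report 3 gives 0 > -5. Violating.
Others report (20, 3, 20): truth gives -5; report 3 gives 0 > -5. Violating.
Others report (20, 20, 3): truth gives -5; report 3 gives 0 > -5. Violating.
Others report (3, 3, 3): truth gives 0; no alternative beats it.
Others report (3, 3, 7): truth gives 0; no alternative beats it.
(Checking all 125 profiles: 3 have a profitable deviation, 122 do not.)

3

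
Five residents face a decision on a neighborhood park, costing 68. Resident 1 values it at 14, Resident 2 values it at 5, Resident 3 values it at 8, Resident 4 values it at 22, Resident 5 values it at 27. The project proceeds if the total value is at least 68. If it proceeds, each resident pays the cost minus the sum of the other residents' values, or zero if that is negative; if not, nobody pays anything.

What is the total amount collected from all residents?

Total value 76 ≥ cost 68, so it is built.
Resident 1: others sum to 62; max(0, 68 - 62) = 6.
Resident 2: others sum to 71; max(0, 68 - 71) = 0.
Resident 3: others sum to 68; max(0, 68 - 68) = 0.
Resident 4: others sum to 54; max(0, 68 - 54) = 14.
Resident 5: others sum to 49; max(0, 68 - 49) = 19.
Total collected = 6 + 0 + 0 + 14 + 19 = 39.

39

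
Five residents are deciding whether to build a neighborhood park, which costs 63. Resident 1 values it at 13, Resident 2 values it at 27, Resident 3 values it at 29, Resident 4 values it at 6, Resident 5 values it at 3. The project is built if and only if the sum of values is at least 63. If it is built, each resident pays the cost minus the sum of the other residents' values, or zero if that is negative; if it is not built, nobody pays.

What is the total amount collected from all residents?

26

Total value 78 ≥ cost 63, so it is built.
Resident 1: others sum to 65; max(0, 63 - 65) = 0.
Resident 2: others sum to 51; max(0, 63 - 51) = 12.
Resident 3: others sum to 49; max(0, 63 - 49) = 14.
Resident 4: others sum to 72; max(0, 63 - 72) = 0.
Resident 5: others sum to 75; max(0, 63 - 75) = 0.
Total collected = 0 + 12 + 14 + 0 + 0 = 26.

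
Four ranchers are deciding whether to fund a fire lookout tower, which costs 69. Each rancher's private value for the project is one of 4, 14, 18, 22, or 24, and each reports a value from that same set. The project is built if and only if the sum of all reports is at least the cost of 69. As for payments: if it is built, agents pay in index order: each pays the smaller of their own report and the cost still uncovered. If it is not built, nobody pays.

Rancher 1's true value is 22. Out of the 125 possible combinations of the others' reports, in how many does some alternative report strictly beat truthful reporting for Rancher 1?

Others report (4, 24, 24): truth gives 0; report 18 gives 4 > 0. Violating.
Others report (14, 14, 24): truth gives 0; report 18 gives 4 > 0. Violating.
Others report (14, 18, 22): truth gives 0; report 18 gives 4 > 0. Violating.
Others report (14, 18, 24): truth gives 0; report 14 gives 8 > 0. Violating.
Others report (4, 4, 4): truth gives 0; no alternative beats it.
Others report (4, 4, 14): truth gives 0; no alternative beats it.
(Checking all 125 profiles: 57 have a profitable deviation, 68 do not.)

57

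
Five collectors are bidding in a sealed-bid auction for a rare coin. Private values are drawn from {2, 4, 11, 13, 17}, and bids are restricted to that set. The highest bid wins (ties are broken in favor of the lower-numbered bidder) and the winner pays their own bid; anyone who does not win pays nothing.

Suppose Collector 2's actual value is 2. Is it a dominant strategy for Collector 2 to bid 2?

Check each profile of the others' bids and compare truth against every alternative bid.
Others bid (2, 2, 2, 2): truth gives 0, best alternative gives -2.
Others bid (2, 2, 2, 4): truth gives 0, best alternative gives -2.
Others bid (2, 2, 4, 2): truth gives 0, best alternative gives -2.
Others bid (2, 2, 4, 4): truth gives 0, best alternative gives -2.
Others bid (2, 4, 2, 2): truth gives 0, best alternative gives -2.
Others bid (2, 4, 2, 4): truth gives 0, best alternative gives -2.
(Remaining 619 profiles checked similarly; truth is weakly best in each.)
In every case the truthful bid is at least as good as any alternative, so it is a dominant strategy.

Yes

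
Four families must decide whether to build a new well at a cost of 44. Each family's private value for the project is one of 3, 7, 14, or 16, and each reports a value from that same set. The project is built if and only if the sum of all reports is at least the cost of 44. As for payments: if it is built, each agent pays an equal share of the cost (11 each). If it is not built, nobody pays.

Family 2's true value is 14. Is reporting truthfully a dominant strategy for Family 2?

No

Consider the case where Family 1 reports 7, Family 3 reports 7 and Family 4 reports 14.
Truthful report 14: project not built, utility 0.
Report 16 instead: project built, pays 11, utility 14 - 11 = 3.
Since 3 > 0, reporting 16 is strictly better here, so truthful reporting is not dominant.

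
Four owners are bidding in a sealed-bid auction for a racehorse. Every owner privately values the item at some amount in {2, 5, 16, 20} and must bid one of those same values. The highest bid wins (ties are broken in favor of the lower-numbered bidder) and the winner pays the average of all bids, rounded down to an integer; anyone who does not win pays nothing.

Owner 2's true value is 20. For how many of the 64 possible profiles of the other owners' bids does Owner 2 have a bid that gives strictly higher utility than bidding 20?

18

Others bid (2, 2, 2): truth gives 14; bid 5 gives 18 > 14. Violating.
Others bid (2, 2, 5): truth gives 13; bid 5 gives 17 > 13. Violating.
Others bid (2, 2, 16): truth gives 10; bid 16 gives 11 > 10. Violating.
Others bid (2, 5, 2): truth gives 13; bid 5 gives 17 > 13. Violating.
Others bid (2, 2, 20): truth gives 9; no alternative beats it.
Others bid (2, 5, 20): truth gives 9; no alternative beats it.
(Checking all 64 profiles: 18 have a profitable deviation, 46 do not.)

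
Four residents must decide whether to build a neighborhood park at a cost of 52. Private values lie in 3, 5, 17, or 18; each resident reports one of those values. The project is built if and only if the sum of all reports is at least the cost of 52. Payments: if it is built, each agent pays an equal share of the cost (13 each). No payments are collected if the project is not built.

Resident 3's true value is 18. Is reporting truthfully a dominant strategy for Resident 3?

Yes

Check each profile of the others' reports and compare truth against every alternative report.
Others report (3, 17, 17): truth gives 5, best alternative gives 5.
Others report (3, 17, 18): truth gives 5, best alternative gives 5.
Others report (3, 18, 17): truth gives 5, best alternative gives 5.
Others report (3, 18, 18): truth gives 5, best alternative gives 5.
Others report (5, 17, 17): truth gives 5, best alternative gives 5.
Others report (5, 17, 18): truth gives 5, best alternative gives 5.
(Remaining 58 profiles checked similarly; truth is weakly best in each.)
In every case the truthful report is at least as good as any alternative, so it is a dominant strategy.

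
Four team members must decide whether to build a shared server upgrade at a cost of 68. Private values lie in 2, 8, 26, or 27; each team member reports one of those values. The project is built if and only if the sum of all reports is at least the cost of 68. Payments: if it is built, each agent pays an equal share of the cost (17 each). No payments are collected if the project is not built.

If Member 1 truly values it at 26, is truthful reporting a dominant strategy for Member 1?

Yes

Check each profile of the others' reports and compare truth against every alternative report.
Others report (2, 26, 26): truth gives 9, best alternative gives 9.
Others report (2, 26, 27): truth gives 9, best alternative gives 9.
Others report (2, 27, 26): truth gives 9, best alternative gives 9.
Others report (2, 27, 27): truth gives 9, best alternative gives 9.
Others report (8, 8, 26): truth gives 9, best alternative gives 9.
Others report (8, 8, 27): truth gives 9, best alternative gives 9.
(Remaining 58 profiles checked similarly; truth is weakly best in each.)
In every case the truthful report is at least as good as any alternative, so it is a dominant strategy.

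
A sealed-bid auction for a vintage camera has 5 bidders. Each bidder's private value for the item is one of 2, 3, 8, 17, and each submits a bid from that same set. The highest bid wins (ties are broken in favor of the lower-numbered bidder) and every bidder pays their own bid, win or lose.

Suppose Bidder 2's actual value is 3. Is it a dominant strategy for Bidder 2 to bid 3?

No

Consider the case where Bidder 1 bids 2, Bidder 3 bids 2, Bidder 4 bids 2 and Bidder 5 bids 8.
Truthful bid 3: loses but pays 3, utility -3.
Bid 2 instead: loses but pays 2, utility -2.
Since -2 > -3, bidding 2 is strictly better here, so truthful bidding is not dominant.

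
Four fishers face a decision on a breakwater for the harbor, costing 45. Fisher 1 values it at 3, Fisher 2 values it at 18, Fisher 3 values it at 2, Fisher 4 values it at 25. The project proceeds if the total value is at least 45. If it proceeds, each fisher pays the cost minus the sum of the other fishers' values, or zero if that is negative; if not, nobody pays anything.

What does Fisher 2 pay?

15

Total value 48 ≥ cost 45, so the project is built.
The other fishers' values sum to 30.
Cost minus that sum is 45 - 30 = 15.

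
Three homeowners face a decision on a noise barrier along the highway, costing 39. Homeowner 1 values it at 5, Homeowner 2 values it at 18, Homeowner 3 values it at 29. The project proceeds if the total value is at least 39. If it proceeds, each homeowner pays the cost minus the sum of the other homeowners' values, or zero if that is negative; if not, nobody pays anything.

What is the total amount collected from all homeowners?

Total value 52 ≥ cost 39, so it is built.
Homeowner 1: others sum to 47; max(0, 39 - 47) = 0.
Homeowner 2: others sum to 34; max(0, 39 - 34) = 5.
Homeowner 3: others sum to 23; max(0, 39 - 23) = 16.
Total collected = 0 + 5 + 16 = 21.

21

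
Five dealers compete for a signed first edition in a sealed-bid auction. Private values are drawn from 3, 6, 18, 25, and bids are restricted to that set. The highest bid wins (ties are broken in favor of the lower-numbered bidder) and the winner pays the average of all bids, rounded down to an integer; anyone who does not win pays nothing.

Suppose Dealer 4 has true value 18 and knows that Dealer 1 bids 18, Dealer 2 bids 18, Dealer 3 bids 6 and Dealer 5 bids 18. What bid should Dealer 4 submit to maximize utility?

Bid 3: loses, pays 0, utility 0.
Bid 6: loses, pays 0, utility 0.
Bid 18: loses, pays 0, utility 0.
Bid 25: wins, pays 17, utility 18 - 17 = 1.
The best choice is 25 with utility 1.

25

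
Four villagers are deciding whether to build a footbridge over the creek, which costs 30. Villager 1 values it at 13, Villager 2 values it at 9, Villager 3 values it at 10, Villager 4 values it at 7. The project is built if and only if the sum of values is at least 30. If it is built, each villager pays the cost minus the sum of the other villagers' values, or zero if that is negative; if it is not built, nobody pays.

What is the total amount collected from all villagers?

Total value 39 ≥ cost 30, so it is built.
Villager 1: others sum to 26; max(0, 30 - 26) = 4.
Villager 2: others sum to 30; max(0, 30 - 30) = 0.
Villager 3: others sum to 29; max(0, 30 - 29) = 1.
Villager 4: others sum to 32; max(0, 30 - 32) = 0.
Total collected = 4 + 0 + 1 + 0 = 5.

5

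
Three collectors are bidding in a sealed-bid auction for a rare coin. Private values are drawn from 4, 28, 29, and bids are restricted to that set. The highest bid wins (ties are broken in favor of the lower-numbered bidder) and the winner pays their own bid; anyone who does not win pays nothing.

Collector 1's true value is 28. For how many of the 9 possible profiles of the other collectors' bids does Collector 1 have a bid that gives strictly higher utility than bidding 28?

Others bid (4, 4): truth gives 0; bid 4 gives 24 > 0. Violating.
Others bid (4, 28): truth gives 0; no alternative beats it.
Others bid (4, 29): truth gives 0; no alternative beats it.
(Checking all 9 profiles: 1 has a profitable deviation, 8 do not.)

1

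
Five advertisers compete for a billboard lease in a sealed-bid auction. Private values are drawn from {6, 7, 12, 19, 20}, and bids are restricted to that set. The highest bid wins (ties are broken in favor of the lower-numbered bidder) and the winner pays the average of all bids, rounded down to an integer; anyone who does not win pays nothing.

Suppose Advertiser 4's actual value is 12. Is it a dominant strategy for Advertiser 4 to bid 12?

No

Consider the case where Advertiser 1 bids 6, Advertiser 2 bids 6, Advertiser 3 bids 6 and Advertiser 5 bids 6.
Truthful bid 12: wins, pays 7, utility 12 - 7 = 5.
Bid 7 instead: wins, pays 6, utility 12 - 6 = 6.
Since 6 > 5, bidding 7 is strictly better here, so truthful bidding is not dominant.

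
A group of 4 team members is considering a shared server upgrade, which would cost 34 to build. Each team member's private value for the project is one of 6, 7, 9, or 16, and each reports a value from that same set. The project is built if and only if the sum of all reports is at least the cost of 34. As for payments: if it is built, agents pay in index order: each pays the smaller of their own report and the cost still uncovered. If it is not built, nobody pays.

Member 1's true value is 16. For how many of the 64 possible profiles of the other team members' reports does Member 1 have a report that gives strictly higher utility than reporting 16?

41

Others report (6, 6, 16): truth gives 0; report 6 gives 10 > 0. Violating.
Others report (6, 7, 16): truth gives 0; report 6 gives 10 > 0. Violating.
Others report (6, 9, 16): truth gives 0; report 6 gives 10 > 0. Violating.
Others report (6, 16, 6): truth gives 0; report 6 gives 10 > 0. Violating.
Others report (6, 6, 6): truth gives 0; no alternative beats it.
Others report (6, 6, 7): truth gives 0; no alternative beats it.
(Checking all 64 profiles: 41 have a profitable deviation, 23 do not.)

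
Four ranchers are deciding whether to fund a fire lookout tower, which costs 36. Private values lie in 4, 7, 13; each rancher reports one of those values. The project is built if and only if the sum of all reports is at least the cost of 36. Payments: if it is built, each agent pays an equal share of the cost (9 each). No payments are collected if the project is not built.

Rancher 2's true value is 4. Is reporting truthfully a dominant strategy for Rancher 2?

Yes

Check each profile of the others' reports and compare truth against every alternative report.
Others report (4, 13, 13): truth gives 0, best alternative gives -5.
Others report (13, 4, 13): truth gives 0, best alternative gives -5.
Others report (13, 13, 4): truth gives 0, best alternative gives -5.
Others report (7, 13, 13): truth gives -5, best alternative gives -5.
Others report (13, 7, 13): truth gives -5, best alternative gives -5.
Others report (13, 13, 7): truth gives -5, best alternative gives -5.
(Remaining 21 profiles checked similarly; truth is weakly best in each.)
In every case the truthful report is at least as good as any alternative, so it is a dominant strategy.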